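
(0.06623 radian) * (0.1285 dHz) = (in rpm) 0.008127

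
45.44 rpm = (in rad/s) 4.758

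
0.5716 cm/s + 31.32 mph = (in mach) 0.04114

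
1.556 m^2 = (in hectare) 0.0001556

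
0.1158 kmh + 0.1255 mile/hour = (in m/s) 0.08827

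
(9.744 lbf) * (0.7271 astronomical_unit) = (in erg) 4.715e+19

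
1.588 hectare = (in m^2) 1.588e+04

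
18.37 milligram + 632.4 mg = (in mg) 650.8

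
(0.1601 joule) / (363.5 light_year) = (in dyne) 4.655e-15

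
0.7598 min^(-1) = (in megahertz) 1.266e-08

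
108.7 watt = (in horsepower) 0.1458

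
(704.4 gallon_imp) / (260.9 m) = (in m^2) 0.01227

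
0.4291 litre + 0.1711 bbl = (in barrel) 0.1738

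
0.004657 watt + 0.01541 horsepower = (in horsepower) 0.01542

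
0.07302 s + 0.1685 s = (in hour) 6.709e-05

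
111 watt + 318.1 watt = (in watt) 429.1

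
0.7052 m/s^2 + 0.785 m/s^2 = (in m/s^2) 1.49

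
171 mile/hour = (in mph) 171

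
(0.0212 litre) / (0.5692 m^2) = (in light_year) 3.937e-21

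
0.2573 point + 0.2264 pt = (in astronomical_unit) 1.141e-15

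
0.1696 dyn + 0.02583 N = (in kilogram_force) 0.002634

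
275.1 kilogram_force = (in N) 2698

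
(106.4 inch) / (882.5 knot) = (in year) 1.888e-10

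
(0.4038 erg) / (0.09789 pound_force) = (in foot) 3.042e-07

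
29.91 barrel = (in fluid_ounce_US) 1.608e+05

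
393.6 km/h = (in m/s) 109.3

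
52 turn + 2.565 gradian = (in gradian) 2.08e+04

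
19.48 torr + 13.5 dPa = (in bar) 0.02598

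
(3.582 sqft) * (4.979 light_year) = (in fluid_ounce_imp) 5.517e+20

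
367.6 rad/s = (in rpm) 3510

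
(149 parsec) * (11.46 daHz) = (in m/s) 5.269e+20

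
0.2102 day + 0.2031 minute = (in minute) 302.9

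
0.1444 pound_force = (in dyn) 6.423e+04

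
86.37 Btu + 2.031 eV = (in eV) 5.688e+23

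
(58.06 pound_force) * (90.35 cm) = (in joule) 233.3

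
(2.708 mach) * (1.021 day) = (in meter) 8.134e+07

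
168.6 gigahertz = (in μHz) 1.686e+17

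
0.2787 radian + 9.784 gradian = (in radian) 0.4324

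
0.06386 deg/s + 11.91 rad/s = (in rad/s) 11.91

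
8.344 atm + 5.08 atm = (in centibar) 1360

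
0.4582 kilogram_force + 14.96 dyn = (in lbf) 1.01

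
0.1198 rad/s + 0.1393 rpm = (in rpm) 1.283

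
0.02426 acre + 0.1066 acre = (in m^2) 529.6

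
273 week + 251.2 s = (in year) 5.236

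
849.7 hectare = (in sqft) 9.146e+07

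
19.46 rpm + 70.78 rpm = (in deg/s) 541.4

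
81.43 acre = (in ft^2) 3.547e+06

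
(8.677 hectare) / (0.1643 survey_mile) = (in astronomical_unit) 2.194e-09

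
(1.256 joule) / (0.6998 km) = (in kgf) 0.000183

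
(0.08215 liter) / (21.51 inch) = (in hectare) 1.504e-08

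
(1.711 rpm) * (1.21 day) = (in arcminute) 6.439e+07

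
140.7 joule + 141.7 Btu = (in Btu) 141.8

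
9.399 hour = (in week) 0.05595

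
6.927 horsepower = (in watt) 5165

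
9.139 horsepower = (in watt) 6815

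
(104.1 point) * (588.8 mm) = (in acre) 5.343e-06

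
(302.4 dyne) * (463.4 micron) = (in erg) 14.01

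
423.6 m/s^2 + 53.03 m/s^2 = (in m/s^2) 476.6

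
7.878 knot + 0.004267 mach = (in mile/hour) 12.32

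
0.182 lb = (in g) 82.55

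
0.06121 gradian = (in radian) 0.0009615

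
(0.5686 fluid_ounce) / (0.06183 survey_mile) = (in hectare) 1.69e-11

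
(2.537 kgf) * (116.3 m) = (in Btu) 2.742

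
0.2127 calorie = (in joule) 0.8899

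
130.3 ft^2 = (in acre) 0.002991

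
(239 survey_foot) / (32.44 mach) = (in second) 0.006595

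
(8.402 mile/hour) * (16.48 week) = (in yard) 4.094e+07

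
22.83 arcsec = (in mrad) 0.1107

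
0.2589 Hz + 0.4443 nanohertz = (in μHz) 2.589e+05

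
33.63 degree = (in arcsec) 1.211e+05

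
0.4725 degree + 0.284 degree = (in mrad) 13.2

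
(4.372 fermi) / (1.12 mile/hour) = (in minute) 1.455e-16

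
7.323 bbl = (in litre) 1164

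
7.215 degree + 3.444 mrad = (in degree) 7.412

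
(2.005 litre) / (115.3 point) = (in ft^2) 0.5306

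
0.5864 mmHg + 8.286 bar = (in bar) 8.287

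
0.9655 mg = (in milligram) 0.9655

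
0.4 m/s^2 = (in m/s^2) 0.4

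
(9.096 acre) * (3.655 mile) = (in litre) 2.165e+11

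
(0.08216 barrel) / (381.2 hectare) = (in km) 3.427e-12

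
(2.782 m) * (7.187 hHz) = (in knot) 3887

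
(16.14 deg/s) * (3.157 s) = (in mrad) 889.3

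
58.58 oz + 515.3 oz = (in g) 1.627e+04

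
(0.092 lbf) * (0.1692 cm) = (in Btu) 6.563e-07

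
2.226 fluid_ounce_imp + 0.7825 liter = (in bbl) 0.00532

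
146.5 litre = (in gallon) 38.7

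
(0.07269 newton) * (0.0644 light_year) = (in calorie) 1.059e+13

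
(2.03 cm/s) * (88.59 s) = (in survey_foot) 5.9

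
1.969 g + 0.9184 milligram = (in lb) 0.004343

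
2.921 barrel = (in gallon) 122.7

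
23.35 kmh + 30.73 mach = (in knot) 2.035e+04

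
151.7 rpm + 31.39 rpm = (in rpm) 183.1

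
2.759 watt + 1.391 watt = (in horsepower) 0.005565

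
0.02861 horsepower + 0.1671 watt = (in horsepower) 0.02883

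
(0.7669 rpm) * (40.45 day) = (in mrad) 2.807e+08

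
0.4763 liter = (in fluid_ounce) 16.11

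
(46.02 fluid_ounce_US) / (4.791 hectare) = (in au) 1.899e-19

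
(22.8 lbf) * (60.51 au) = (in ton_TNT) 2.194e+05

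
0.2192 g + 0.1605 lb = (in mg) 7.302e+04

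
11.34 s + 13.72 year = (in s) 4.327e+08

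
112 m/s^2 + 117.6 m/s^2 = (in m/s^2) 229.6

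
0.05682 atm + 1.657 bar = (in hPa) 1715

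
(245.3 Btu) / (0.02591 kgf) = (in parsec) 3.301e-11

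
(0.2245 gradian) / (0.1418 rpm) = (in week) 3.927e-07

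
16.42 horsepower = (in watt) 1.224e+04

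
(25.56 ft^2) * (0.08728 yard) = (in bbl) 1.192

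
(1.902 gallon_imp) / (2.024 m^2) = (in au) 2.856e-14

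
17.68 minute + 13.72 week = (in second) 8.299e+06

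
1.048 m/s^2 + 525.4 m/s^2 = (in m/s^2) 526.4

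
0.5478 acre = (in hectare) 0.2217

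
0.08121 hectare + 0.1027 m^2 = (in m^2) 812.2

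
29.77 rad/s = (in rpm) 284.3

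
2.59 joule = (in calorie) 0.619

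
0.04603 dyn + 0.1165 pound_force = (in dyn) 5.182e+04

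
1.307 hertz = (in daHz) 0.1307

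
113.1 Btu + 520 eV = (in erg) 1.193e+12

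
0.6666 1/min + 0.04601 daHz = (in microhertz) 4.712e+05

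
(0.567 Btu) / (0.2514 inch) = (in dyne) 9.368e+09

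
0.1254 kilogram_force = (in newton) 1.23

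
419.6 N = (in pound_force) 94.33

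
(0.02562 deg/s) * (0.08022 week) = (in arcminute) 7.458e+04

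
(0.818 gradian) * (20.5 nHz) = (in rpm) 2.515e-09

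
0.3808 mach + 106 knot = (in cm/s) 1.842e+04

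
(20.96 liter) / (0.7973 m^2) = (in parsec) 8.52e-19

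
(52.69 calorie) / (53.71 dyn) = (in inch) 1.616e+07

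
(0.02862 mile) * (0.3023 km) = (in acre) 3.441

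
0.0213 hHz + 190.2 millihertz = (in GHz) 2.32e-09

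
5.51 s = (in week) 9.11e-06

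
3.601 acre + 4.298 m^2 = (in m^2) 1.458e+04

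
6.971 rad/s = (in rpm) 66.57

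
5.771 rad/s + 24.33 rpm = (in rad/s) 8.319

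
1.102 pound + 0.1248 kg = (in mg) 6.247e+05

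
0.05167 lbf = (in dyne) 2.298e+04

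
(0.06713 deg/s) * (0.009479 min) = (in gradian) 0.04242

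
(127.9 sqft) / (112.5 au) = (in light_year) 7.463e-29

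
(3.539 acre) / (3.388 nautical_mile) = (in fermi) 2.283e+15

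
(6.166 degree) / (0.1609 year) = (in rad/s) 2.121e-08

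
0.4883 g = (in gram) 0.4883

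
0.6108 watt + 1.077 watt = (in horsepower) 0.002263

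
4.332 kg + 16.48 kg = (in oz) 734.1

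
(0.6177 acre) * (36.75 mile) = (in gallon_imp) 3.252e+10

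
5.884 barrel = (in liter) 935.5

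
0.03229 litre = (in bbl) 0.0002031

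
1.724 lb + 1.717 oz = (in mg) 8.307e+05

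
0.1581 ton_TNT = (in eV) 4.129e+27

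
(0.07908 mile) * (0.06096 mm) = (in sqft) 0.08351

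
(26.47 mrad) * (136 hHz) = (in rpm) 3438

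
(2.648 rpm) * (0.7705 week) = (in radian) 1.292e+05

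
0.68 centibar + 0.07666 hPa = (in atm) 0.006787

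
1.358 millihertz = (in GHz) 1.358e-12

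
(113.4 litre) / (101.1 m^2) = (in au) 7.498e-15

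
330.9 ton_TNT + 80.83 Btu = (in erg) 1.384e+19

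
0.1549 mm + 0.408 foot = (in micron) 1.245e+05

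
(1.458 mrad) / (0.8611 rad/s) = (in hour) 4.703e-07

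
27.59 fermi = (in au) 1.844e-25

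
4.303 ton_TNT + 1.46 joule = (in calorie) 4.303e+09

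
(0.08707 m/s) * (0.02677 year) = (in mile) 45.67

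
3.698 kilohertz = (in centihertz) 3.698e+05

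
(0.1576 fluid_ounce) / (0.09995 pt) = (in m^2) 0.1322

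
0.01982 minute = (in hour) 0.0003303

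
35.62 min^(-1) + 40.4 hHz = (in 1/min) 2.424e+05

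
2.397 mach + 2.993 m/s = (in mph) 1832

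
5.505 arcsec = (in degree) 0.001529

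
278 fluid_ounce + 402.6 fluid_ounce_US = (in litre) 20.13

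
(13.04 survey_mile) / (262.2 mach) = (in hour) 6.529e-05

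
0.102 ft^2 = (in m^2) 0.009476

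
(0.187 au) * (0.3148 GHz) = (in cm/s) 8.806e+20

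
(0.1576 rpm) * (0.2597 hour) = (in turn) 2.456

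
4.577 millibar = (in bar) 0.004577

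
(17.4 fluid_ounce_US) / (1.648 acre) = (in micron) 0.07716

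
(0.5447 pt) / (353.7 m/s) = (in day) 6.288e-12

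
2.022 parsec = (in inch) 2.456e+18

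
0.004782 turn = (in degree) 1.722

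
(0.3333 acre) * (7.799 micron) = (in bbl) 0.06617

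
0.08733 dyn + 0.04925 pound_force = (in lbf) 0.04925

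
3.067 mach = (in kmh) 3760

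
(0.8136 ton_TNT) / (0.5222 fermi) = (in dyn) 6.519e+29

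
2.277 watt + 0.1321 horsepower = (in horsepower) 0.1352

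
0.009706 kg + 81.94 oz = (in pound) 5.143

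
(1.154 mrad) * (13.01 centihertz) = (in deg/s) 0.008602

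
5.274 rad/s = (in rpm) 50.36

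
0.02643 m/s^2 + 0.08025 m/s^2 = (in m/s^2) 0.1067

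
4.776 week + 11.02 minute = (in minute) 4.815e+04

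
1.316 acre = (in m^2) 5326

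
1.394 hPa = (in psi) 0.02022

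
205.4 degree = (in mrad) 3585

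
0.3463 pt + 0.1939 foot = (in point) 167.9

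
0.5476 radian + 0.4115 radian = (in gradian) 61.06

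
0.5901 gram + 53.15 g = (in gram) 53.74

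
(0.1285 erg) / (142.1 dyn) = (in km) 9.043e-09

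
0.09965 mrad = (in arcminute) 0.3426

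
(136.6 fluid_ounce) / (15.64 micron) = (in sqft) 2780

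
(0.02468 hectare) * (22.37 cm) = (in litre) 5.521e+04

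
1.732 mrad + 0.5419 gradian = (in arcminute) 35.22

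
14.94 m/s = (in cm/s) 1494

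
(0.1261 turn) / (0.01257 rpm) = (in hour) 0.1672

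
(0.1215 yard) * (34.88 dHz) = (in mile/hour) 0.8668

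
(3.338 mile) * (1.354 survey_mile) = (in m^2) 1.171e+07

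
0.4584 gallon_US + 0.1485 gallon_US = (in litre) 2.297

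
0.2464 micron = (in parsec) 7.985e-24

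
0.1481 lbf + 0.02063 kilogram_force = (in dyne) 8.611e+04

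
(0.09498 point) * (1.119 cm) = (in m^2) 3.749e-07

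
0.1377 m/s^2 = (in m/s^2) 0.1377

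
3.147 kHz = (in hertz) 3147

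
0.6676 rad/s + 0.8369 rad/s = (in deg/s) 86.2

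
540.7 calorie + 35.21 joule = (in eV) 1.434e+22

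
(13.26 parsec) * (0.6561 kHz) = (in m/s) 2.685e+20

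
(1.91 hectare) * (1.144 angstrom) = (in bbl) 1.374e-05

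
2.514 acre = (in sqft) 1.095e+05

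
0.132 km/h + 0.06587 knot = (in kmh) 0.254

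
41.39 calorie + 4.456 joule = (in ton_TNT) 4.246e-08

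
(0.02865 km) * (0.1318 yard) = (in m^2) 3.453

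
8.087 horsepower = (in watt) 6030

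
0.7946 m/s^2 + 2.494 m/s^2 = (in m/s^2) 3.289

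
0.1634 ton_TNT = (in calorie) 1.634e+08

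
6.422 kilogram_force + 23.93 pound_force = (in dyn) 1.694e+07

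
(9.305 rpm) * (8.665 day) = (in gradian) 4.644e+07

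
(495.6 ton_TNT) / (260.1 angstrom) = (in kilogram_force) 8.129e+18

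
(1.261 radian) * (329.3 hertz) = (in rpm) 3965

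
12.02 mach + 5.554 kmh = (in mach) 12.02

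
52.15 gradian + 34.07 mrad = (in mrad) 853.2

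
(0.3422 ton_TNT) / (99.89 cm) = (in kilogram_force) 1.462e+08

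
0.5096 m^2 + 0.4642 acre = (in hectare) 0.1879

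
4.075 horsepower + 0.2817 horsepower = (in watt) 3249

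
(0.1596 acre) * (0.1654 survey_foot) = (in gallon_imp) 7162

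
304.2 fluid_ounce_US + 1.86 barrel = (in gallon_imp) 67.03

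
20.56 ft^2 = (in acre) 0.000472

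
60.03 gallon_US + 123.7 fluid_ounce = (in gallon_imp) 50.79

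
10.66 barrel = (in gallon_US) 447.7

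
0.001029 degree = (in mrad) 0.01796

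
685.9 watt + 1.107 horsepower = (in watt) 1511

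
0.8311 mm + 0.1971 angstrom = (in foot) 0.002727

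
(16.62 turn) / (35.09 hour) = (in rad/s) 0.0008267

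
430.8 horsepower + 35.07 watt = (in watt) 3.213e+05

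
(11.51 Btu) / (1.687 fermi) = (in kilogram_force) 7.34e+17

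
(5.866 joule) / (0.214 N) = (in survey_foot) 89.93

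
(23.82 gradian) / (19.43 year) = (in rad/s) 6.106e-10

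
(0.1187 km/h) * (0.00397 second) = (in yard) 0.0001432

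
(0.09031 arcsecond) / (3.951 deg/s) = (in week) 1.05e-11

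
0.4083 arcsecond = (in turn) 3.15e-07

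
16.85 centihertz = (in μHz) 1.685e+05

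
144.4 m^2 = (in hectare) 0.01444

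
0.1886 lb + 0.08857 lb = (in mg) 1.257e+05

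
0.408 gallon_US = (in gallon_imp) 0.3397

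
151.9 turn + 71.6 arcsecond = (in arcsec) 1.969e+08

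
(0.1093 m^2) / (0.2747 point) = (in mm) 1.128e+06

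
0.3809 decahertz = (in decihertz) 38.09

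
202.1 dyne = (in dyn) 202.1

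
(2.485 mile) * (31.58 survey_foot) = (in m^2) 3.849e+04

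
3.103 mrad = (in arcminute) 10.67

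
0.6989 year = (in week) 36.44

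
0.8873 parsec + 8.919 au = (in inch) 1.078e+18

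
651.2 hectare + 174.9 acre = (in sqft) 7.771e+07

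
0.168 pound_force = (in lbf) 0.168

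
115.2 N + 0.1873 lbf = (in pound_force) 26.09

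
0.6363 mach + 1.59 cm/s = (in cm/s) 2.167e+04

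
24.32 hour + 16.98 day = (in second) 1.555e+06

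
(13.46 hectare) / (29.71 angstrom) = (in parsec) 0.001468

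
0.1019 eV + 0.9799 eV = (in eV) 1.082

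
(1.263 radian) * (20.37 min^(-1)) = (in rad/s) 0.4288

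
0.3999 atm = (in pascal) 4.052e+04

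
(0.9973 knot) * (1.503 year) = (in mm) 2.432e+10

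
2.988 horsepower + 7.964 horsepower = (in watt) 8167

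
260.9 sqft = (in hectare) 0.002424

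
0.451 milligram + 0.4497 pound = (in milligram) 2.04e+05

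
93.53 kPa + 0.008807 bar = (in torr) 708.1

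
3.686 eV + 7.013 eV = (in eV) 10.7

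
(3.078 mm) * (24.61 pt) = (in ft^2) 0.0002876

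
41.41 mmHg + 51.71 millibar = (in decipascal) 1.069e+05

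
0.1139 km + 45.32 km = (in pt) 1.288e+08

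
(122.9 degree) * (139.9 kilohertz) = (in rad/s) 3.001e+05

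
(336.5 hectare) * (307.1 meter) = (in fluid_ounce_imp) 3.637e+13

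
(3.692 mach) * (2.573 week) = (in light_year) 2.068e-07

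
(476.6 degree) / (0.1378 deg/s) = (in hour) 0.9607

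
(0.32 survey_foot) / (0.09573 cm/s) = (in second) 101.9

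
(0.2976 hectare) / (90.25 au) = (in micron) 0.0002204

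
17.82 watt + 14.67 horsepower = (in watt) 1.096e+04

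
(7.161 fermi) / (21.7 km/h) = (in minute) 1.98e-17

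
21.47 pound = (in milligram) 9.739e+06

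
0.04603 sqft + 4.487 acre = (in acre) 4.487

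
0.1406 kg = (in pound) 0.31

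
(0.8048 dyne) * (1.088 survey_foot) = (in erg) 26.69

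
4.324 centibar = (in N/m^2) 4324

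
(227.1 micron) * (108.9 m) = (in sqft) 0.2662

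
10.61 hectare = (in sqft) 1.142e+06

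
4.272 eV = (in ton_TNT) 1.636e-28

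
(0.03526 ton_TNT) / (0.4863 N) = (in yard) 3.318e+08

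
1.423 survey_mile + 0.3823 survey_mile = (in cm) 2.905e+05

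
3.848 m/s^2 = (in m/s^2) 3.848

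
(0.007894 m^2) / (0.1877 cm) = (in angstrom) 4.206e+10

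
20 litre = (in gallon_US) 5.283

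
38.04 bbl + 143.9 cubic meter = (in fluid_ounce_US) 5.07e+06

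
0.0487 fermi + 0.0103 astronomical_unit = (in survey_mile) 9.574e+05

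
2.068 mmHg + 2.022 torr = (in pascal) 545.3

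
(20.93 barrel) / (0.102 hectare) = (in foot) 0.0107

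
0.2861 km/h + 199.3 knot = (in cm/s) 1.026e+04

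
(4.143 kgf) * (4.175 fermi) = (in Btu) 1.608e-16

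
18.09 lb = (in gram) 8205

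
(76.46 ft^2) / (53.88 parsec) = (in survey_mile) 2.655e-21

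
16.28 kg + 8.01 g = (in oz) 574.5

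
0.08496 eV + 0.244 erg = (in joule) 2.44e-08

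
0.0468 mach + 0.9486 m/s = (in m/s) 16.88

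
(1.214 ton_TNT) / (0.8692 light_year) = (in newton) 6.177e-07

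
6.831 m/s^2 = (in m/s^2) 6.831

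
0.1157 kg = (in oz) 4.081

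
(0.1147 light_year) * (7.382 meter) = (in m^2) 8.011e+15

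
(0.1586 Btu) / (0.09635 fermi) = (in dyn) 1.737e+23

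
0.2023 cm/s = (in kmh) 0.007283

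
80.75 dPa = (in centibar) 0.008075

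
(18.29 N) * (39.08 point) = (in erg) 2.522e+06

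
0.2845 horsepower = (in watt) 212.2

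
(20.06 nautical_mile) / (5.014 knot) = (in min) 240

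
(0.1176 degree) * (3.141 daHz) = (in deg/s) 3.694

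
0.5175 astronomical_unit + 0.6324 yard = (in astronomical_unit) 0.5175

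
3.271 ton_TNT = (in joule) 1.369e+10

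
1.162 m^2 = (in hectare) 0.0001162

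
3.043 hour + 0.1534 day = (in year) 0.0007676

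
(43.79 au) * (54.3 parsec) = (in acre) 2.712e+27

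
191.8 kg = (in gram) 1.918e+05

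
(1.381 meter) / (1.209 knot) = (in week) 3.671e-06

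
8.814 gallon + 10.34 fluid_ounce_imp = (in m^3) 0.03366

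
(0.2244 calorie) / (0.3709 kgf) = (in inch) 10.16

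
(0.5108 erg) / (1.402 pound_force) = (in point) 2.322e-05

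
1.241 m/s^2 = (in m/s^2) 1.241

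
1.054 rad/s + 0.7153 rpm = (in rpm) 10.78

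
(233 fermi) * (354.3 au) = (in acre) 0.003052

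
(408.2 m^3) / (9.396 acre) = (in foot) 0.03522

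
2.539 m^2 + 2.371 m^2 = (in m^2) 4.91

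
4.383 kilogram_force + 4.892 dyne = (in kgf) 4.383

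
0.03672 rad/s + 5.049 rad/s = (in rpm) 48.57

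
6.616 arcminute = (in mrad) 1.925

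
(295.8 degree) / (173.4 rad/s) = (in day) 3.446e-07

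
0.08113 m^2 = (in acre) 2.005e-05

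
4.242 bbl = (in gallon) 178.2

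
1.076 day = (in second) 9.297e+04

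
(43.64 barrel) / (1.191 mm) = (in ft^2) 6.271e+04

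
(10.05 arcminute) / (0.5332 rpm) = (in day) 6.06e-07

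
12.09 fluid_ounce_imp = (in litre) 0.3435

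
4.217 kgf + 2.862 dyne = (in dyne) 4.135e+06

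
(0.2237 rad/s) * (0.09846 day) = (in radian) 1903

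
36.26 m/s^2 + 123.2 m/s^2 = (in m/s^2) 159.5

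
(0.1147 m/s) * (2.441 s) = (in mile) 0.000174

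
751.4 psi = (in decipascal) 5.181e+07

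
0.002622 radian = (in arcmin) 9.014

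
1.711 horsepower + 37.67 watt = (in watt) 1314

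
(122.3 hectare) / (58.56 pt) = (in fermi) 5.92e+22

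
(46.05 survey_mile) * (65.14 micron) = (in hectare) 0.0004828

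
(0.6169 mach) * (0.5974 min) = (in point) 2.134e+07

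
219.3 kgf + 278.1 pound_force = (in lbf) 761.6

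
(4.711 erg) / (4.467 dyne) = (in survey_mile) 6.553e-06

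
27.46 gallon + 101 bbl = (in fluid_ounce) 5.465e+05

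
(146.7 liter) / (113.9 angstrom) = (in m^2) 1.288e+07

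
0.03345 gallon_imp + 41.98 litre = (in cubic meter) 0.04213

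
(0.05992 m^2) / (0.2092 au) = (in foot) 6.282e-12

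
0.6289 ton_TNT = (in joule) 2.631e+09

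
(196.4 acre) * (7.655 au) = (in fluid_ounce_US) 3.078e+22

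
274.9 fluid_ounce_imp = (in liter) 7.811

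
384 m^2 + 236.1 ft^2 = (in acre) 0.1003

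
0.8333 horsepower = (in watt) 621.4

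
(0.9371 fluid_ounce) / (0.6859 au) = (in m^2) 2.701e-16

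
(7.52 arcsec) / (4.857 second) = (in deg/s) 0.0004301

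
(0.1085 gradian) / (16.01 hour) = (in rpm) 2.824e-07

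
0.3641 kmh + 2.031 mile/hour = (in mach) 0.002964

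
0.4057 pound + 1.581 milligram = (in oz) 6.491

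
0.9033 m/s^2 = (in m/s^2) 0.9033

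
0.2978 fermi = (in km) 2.978e-19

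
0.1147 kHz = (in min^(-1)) 6882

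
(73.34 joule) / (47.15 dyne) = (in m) 1.555e+05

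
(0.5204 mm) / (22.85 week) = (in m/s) 3.766e-11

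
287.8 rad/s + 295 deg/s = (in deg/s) 1.678e+04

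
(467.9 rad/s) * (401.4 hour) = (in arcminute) 2.324e+12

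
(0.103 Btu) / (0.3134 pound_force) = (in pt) 2.21e+05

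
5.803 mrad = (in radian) 0.005803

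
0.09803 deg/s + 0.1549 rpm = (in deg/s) 1.027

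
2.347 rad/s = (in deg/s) 134.5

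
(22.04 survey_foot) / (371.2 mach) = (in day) 6.152e-10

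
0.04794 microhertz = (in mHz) 4.794e-05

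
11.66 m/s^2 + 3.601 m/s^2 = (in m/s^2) 15.26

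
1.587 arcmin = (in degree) 0.02645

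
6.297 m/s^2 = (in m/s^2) 6.297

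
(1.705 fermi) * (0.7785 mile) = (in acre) 5.279e-16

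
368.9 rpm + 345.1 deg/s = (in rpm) 426.4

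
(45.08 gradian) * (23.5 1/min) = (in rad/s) 0.2773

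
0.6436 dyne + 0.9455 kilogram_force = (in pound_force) 2.084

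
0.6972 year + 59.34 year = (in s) 1.893e+09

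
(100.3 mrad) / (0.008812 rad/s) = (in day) 0.0001317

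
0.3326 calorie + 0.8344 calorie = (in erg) 4.883e+07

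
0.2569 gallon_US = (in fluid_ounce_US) 32.88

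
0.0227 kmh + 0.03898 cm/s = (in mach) 1.966e-05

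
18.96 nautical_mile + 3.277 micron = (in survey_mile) 21.82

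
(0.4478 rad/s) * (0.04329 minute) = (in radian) 1.163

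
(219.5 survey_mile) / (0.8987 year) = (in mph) 0.02788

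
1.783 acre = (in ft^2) 7.767e+04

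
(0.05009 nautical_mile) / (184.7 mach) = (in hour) 4.097e-07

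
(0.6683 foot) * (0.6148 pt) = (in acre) 1.092e-08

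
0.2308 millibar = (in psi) 0.003347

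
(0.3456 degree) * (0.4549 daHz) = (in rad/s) 0.02744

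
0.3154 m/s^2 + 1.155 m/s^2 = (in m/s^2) 1.47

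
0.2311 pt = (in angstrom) 8.153e+05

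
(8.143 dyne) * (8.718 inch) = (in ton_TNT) 4.31e-15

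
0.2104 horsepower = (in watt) 156.9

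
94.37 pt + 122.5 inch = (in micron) 3.145e+06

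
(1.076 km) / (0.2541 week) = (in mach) 2.056e-05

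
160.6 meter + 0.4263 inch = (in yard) 175.6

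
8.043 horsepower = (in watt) 5998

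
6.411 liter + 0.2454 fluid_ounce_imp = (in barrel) 0.04037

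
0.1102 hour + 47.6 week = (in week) 47.6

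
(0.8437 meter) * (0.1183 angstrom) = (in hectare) 9.981e-16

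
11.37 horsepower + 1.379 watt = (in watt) 8480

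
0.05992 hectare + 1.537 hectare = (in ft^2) 1.719e+05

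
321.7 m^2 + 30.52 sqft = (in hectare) 0.03245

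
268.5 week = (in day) 1880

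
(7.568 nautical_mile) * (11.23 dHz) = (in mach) 46.23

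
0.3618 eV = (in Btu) 5.494e-23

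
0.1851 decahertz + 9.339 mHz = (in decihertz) 18.6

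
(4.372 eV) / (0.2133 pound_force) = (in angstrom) 7.383e-09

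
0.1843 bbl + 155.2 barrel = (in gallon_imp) 5434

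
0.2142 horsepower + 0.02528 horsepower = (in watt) 178.6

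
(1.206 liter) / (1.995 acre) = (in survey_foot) 4.901e-07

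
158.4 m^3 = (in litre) 1.584e+05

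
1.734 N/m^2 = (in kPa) 0.001734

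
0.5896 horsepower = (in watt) 439.7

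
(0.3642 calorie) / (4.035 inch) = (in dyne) 1.487e+06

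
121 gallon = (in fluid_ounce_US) 1.549e+04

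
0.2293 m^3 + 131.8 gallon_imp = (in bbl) 5.211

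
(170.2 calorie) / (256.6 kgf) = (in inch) 11.14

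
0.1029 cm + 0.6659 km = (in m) 665.9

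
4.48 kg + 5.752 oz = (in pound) 10.24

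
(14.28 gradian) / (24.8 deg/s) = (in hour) 0.000144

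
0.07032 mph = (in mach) 9.232e-05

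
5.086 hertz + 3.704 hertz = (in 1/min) 527.4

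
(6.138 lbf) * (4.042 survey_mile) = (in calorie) 4.245e+04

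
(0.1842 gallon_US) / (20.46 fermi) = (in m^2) 3.408e+10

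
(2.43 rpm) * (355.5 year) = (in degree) 1.635e+11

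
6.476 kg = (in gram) 6476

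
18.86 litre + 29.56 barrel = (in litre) 4719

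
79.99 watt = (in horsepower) 0.1073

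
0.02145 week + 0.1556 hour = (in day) 0.1566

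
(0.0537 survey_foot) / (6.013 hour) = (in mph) 1.691e-06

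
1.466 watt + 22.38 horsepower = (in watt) 1.669e+04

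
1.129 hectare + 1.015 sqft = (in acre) 2.79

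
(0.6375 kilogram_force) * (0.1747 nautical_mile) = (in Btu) 1.917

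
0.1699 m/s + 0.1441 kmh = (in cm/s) 20.99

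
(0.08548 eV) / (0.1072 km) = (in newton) 1.278e-22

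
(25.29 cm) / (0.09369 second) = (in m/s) 2.699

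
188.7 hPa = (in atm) 0.1862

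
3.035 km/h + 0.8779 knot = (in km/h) 4.661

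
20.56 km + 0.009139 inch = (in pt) 5.828e+07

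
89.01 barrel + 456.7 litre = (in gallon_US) 3859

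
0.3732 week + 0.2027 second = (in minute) 3762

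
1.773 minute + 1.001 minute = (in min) 2.774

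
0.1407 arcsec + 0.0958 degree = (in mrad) 1.673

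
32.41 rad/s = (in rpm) 309.5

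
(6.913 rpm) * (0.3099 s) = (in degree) 12.85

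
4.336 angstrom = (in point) 1.229e-06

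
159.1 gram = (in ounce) 5.612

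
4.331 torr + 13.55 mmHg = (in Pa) 2384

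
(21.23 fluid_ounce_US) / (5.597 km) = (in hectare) 1.122e-11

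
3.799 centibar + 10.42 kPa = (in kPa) 14.22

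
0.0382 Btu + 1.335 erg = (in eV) 2.516e+20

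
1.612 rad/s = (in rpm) 15.39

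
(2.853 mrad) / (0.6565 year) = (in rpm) 1.316e-09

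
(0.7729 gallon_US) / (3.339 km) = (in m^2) 8.762e-07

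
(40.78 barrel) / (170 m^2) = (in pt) 108.1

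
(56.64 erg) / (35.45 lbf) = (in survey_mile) 2.232e-11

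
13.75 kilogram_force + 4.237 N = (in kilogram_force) 14.18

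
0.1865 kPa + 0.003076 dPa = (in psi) 0.02705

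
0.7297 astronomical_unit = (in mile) 6.783e+07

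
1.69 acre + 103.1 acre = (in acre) 104.8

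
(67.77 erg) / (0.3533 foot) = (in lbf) 1.415e-05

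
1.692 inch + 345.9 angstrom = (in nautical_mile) 2.321e-05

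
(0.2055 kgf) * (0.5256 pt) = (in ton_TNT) 8.931e-14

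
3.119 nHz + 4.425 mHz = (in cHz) 0.4425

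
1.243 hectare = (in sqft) 1.338e+05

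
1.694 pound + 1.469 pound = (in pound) 3.163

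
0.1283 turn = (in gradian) 51.32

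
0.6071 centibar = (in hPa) 6.071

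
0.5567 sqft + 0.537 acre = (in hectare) 0.2173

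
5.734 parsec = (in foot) 5.805e+17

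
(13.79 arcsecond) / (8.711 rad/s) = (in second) 7.675e-06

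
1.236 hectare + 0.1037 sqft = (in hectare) 1.236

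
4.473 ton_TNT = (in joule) 1.872e+10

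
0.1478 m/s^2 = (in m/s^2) 0.1478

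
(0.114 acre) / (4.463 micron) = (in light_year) 1.093e-08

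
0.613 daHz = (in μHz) 6.13e+06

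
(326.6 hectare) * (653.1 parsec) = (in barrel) 4.14e+26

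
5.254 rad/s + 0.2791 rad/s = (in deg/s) 317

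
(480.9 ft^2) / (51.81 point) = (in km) 2.444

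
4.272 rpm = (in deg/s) 25.63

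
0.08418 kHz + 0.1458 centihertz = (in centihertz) 8418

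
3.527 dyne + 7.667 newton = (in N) 7.667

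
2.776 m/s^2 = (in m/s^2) 2.776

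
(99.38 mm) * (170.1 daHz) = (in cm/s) 1.69e+04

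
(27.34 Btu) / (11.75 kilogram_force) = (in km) 0.2503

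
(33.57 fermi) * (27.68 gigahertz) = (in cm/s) 0.09292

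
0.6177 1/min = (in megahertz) 1.03e-08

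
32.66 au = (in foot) 1.603e+13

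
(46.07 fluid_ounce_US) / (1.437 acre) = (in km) 2.343e-10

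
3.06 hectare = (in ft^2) 3.294e+05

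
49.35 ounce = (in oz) 49.35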